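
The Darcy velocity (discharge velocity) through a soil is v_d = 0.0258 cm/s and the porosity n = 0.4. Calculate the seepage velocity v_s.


Using v_s = v_d / n
v_s = 0.0258 / 0.4
v_s = 0.0645 cm/s


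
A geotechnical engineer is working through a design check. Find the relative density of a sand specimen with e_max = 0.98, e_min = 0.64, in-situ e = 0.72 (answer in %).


Result: 76.47 %

Derivation:
Using Dr = (e_max - e) / (e_max - e_min) * 100
e_max - e = 0.98 - 0.72 = 0.26
e_max - e_min = 0.98 - 0.64 = 0.34
Dr = 0.26 / 0.34 * 100
Dr = 76.47 %


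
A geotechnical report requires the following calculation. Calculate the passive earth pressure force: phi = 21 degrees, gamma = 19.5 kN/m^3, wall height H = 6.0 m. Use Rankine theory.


Result: 743.08 kN/m

Derivation:
Compute passive earth pressure coefficient:
Kp = tan^2(45 + phi/2) = tan^2(55.5) = 2.117051
Compute passive force:
Pp = 0.5 * Kp * gamma * H^2
Pp = 0.5 * 2.117051 * 19.5 * 6.0^2
Pp = 743.08 kN/m


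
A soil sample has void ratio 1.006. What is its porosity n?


Using the relation n = e / (1 + e)
n = 1.006 / (1 + 1.006)
n = 1.006 / 2.006
n = 0.5015


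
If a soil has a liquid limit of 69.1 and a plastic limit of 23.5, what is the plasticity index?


Using PI = LL - PL
PI = 69.1 - 23.5
PI = 45.6


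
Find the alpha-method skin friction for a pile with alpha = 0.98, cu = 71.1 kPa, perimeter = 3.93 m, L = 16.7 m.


Using Qs = alpha * cu * perimeter * L
Qs = 0.98 * 71.1 * 3.93 * 16.7
Qs = 4573.04 kN


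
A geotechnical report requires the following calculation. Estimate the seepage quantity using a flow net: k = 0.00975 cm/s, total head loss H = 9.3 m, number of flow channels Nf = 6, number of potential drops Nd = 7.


Result: 0.0007772 m^3/s per m

Derivation:
Convert k to m/s for unit consistency with H:
k = 0.00975 cm/s = 0.00975 / 100 m/s = 9.75e-05 m/s
Using q = k * H * Nf / Nd
Nf / Nd = 6 / 7 = 0.8571
q = 9.75e-05 * 9.3 * 0.8571
q = 0.0007772 m^3/s per m


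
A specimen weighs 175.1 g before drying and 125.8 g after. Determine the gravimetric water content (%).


Using w = (m_wet - m_dry) / m_dry * 100
m_wet - m_dry = 175.1 - 125.8 = 49.3 g
w = 49.3 / 125.8 * 100
w = 39.19 %


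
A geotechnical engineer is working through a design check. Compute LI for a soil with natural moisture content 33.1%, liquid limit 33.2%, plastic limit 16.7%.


First compute the plasticity index:
PI = LL - PL = 33.2 - 16.7 = 16.5
Then compute the liquidity index:
LI = (w - PL) / PI
LI = (33.1 - 16.7) / 16.5
LI = 0.994


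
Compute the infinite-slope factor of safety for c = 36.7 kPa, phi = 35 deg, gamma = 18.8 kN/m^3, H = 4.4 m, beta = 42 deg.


Using Fs = c / (gamma*H*sin(beta)*cos(beta)) + tan(phi)/tan(beta)
Cohesion contribution = 36.7 / (18.8*4.4*sin(42)*cos(42))
Cohesion contribution = 0.892218
Friction contribution = tan(35)/tan(42) = 0.777659
Fs = 0.892218 + 0.777659
Fs = 1.67


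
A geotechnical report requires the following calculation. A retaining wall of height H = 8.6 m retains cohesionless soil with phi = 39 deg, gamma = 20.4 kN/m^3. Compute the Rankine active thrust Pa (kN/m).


Compute active earth pressure coefficient:
Ka = tan^2(45 - phi/2) = tan^2(25.5) = 0.227506
Compute active force:
Pa = 0.5 * Ka * gamma * H^2
Pa = 0.5 * 0.227506 * 20.4 * 8.6^2
Pa = 171.63 kN/m


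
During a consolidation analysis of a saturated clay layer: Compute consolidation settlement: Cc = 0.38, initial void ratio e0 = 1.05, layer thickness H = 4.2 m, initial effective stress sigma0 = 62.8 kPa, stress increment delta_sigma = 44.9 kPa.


Result: 0.1824 m

Derivation:
Using Sc = Cc * H / (1 + e0) * log10((sigma0 + delta_sigma) / sigma0)
Stress ratio = (62.8 + 44.9) / 62.8 = 1.71497
log10(1.71497) = 0.234256
Cc * H / (1 + e0) = 0.38 * 4.2 / (1 + 1.05) = 0.778537
Sc = 0.778537 * 0.234256
Sc = 0.1824 m


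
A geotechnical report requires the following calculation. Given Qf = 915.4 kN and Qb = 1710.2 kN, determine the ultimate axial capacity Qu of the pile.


Result: 2625.6 kN

Derivation:
Using Qu = Qf + Qb
Qu = 915.4 + 1710.2
Qu = 2625.6 kN


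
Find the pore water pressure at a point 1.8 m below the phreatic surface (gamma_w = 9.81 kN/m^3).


Result: 17.66 kPa

Derivation:
Using u = gamma_w * h_w
u = 9.81 * 1.8
u = 17.66 kPa


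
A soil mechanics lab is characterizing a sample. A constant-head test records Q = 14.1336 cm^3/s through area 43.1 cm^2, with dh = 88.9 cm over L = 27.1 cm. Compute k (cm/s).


Result: 0.099964 cm/s

Derivation:
Compute hydraulic gradient:
i = dh / L = 88.9 / 27.1 = 3.28044
Then apply Darcy's law:
k = Q / (A * i)
k = 14.1336 / (43.1 * 3.28044)
k = 14.1336 / 141.387
k = 0.099964 cm/s


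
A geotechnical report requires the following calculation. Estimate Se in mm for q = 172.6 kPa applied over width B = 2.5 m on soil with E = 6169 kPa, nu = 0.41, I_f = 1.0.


Using Se = q * B * (1 - nu^2) * I_f / E
1 - nu^2 = 1 - 0.41^2 = 0.8319
Se = 172.6 * 2.5 * 0.8319 * 1.0 / 6169
Se = 0.058188 m
Convert to mm: Se = 0.058188 * 1000 = 58.188 mm


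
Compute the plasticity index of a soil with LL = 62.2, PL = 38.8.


Result: 23.4

Derivation:
Using PI = LL - PL
PI = 62.2 - 38.8
PI = 23.4


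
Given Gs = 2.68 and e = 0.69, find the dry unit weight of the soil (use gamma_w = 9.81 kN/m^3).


Result: 15.557 kN/m^3

Derivation:
Using gamma_d = Gs * gamma_w / (1 + e)
gamma_d = 2.68 * 9.81 / (1 + 0.69)
gamma_d = 2.68 * 9.81 / 1.69
gamma_d = 15.557 kN/m^3


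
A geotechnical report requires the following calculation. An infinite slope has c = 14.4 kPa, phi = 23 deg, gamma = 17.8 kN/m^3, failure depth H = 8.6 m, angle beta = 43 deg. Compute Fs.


Using Fs = c / (gamma*H*sin(beta)*cos(beta)) + tan(phi)/tan(beta)
Cohesion contribution = 14.4 / (17.8*8.6*sin(43)*cos(43))
Cohesion contribution = 0.188596
Friction contribution = tan(23)/tan(43) = 0.455194
Fs = 0.188596 + 0.455194
Fs = 0.644


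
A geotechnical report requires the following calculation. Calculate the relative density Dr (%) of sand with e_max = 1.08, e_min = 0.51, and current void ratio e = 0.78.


Result: 52.63 %

Derivation:
Using Dr = (e_max - e) / (e_max - e_min) * 100
e_max - e = 1.08 - 0.78 = 0.3
e_max - e_min = 1.08 - 0.51 = 0.57
Dr = 0.3 / 0.57 * 100
Dr = 52.63 %


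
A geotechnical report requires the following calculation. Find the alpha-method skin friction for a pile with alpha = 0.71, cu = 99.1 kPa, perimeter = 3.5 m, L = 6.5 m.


Using Qs = alpha * cu * perimeter * L
Qs = 0.71 * 99.1 * 3.5 * 6.5
Qs = 1600.71 kN


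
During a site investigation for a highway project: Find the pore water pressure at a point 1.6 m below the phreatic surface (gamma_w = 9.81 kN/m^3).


Result: 15.7 kPa

Derivation:
Using u = gamma_w * h_w
u = 9.81 * 1.6
u = 15.7 kPa


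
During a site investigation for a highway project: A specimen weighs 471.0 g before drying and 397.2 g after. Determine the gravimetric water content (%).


Using w = (m_wet - m_dry) / m_dry * 100
m_wet - m_dry = 471.0 - 397.2 = 73.8 g
w = 73.8 / 397.2 * 100
w = 18.58 %


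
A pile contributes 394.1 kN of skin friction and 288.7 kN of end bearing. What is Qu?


Using Qu = Qf + Qb
Qu = 394.1 + 288.7
Qu = 682.8 kN


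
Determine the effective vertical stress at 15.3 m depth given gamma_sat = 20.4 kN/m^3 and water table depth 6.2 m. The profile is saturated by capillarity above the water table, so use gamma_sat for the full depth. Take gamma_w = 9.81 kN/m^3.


Result: 222.85 kPa

Derivation:
Total stress = gamma_sat * depth
sigma = 20.4 * 15.3 = 312.12 kPa
Pore water pressure u = gamma_w * (depth - d_wt)
u = 9.81 * (15.3 - 6.2) = 89.271 kPa
Effective stress = sigma - u
sigma' = 312.12 - 89.271 = 222.85 kPa


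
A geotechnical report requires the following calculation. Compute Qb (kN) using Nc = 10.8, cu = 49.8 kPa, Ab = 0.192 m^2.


Using Qb = Nc * cu * Ab
Qb = 10.8 * 49.8 * 0.192
Qb = 103.27 kN


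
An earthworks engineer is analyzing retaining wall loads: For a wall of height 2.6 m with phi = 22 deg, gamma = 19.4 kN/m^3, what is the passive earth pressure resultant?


Compute passive earth pressure coefficient:
Kp = tan^2(45 + phi/2) = tan^2(56.0) = 2.197987
Compute passive force:
Pp = 0.5 * Kp * gamma * H^2
Pp = 0.5 * 2.197987 * 19.4 * 2.6^2
Pp = 144.13 kN/m


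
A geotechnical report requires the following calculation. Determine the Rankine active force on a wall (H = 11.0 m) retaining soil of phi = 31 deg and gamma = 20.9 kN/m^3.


Compute active earth pressure coefficient:
Ka = tan^2(45 - phi/2) = tan^2(29.5) = 0.320099
Compute active force:
Pa = 0.5 * Ka * gamma * H^2
Pa = 0.5 * 0.320099 * 20.9 * 11.0^2
Pa = 404.75 kN/m


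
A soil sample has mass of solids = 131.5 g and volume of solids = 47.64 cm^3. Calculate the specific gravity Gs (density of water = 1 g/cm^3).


Result: 2.76

Derivation:
Using Gs = m_s / (V_s * rho_w)
Since rho_w = 1 g/cm^3:
Gs = 131.5 / 47.64
Gs = 2.76


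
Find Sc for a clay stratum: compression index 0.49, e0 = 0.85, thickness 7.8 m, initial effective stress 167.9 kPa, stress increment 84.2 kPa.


Using Sc = Cc * H / (1 + e0) * log10((sigma0 + delta_sigma) / sigma0)
Stress ratio = (167.9 + 84.2) / 167.9 = 1.50149
log10(1.50149) = 0.176522
Cc * H / (1 + e0) = 0.49 * 7.8 / (1 + 0.85) = 2.06595
Sc = 2.06595 * 0.176522
Sc = 0.3647 m


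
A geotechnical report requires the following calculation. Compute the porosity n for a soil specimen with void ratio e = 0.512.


Result: 0.3386

Derivation:
Using the relation n = e / (1 + e)
n = 0.512 / (1 + 0.512)
n = 0.512 / 1.512
n = 0.3386


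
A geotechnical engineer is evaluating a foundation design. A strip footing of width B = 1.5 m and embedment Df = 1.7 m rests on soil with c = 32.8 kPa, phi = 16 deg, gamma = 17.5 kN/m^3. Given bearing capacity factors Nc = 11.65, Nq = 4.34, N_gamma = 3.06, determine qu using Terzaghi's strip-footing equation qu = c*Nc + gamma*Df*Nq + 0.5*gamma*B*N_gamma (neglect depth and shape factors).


Compute qu = c*Nc + gamma*Df*Nq + 0.5*gamma*B*N_gamma
Term 1: 32.8 * 11.65 = 382.12
Term 2: 17.5 * 1.7 * 4.34 = 129.115
Term 3: 0.5 * 17.5 * 1.5 * 3.06 = 40.1625
qu = 382.12 + 129.115 + 40.1625
qu = 551.4 kPa


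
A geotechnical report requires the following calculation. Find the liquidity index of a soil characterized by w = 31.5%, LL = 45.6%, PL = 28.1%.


First compute the plasticity index:
PI = LL - PL = 45.6 - 28.1 = 17.5
Then compute the liquidity index:
LI = (w - PL) / PI
LI = (31.5 - 28.1) / 17.5
LI = 0.194


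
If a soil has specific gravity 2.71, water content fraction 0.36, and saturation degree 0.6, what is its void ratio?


Result: 1.626

Derivation:
Using the relation e = Gs * w / S
e = 2.71 * 0.36 / 0.6
e = 1.626


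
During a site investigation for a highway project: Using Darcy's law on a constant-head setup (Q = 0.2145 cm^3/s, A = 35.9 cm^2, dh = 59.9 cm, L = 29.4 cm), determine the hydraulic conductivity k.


Compute hydraulic gradient:
i = dh / L = 59.9 / 29.4 = 2.03741
Then apply Darcy's law:
k = Q / (A * i)
k = 0.2145 / (35.9 * 2.03741)
k = 0.2145 / 73.1432
k = 0.002933 cm/s


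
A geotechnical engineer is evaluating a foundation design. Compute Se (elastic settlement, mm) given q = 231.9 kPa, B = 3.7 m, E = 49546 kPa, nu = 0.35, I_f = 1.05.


Using Se = q * B * (1 - nu^2) * I_f / E
1 - nu^2 = 1 - 0.35^2 = 0.8775
Se = 231.9 * 3.7 * 0.8775 * 1.05 / 49546
Se = 0.015956 m
Convert to mm: Se = 0.015956 * 1000 = 15.956 mm


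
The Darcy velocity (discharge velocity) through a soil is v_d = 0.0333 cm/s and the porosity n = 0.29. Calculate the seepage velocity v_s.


Using v_s = v_d / n
v_s = 0.0333 / 0.29
v_s = 0.11483 cm/s


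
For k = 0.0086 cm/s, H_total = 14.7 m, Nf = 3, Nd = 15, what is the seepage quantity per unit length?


Result: 0.0002528 m^3/s per m

Derivation:
Convert k to m/s for unit consistency with H:
k = 0.0086 cm/s = 0.0086 / 100 m/s = 8.6e-05 m/s
Using q = k * H * Nf / Nd
Nf / Nd = 3 / 15 = 0.2
q = 8.6e-05 * 14.7 * 0.2
q = 0.0002528 m^3/s per m


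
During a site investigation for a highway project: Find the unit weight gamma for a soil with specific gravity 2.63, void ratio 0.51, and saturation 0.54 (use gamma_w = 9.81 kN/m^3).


Using gamma = gamma_w * (Gs + S*e) / (1 + e)
Numerator: Gs + S*e = 2.63 + 0.54*0.51 = 2.9054
Denominator: 1 + e = 1 + 0.51 = 1.51
gamma = 9.81 * 2.9054 / 1.51
gamma = 18.875 kN/m^3


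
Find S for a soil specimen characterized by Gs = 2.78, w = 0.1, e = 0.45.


Result: 0.6178

Derivation:
Using S = Gs * w / e
S = 2.78 * 0.1 / 0.45
S = 0.6178


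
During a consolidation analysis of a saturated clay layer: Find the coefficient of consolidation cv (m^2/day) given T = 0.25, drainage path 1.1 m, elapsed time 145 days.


Result: 0.00209 m^2/day

Derivation:
Using cv = T * H_dr^2 / t
H_dr^2 = 1.1^2 = 1.21
cv = 0.25 * 1.21 / 145
cv = 0.00209 m^2/day


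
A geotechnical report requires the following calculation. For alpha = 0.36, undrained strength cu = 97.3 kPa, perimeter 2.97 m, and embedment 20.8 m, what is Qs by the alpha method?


Using Qs = alpha * cu * perimeter * L
Qs = 0.36 * 97.3 * 2.97 * 20.8
Qs = 2163.89 kN


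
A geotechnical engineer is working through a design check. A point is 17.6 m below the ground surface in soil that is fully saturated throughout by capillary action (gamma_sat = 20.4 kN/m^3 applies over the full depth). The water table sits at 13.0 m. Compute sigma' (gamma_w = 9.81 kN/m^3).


Total stress = gamma_sat * depth
sigma = 20.4 * 17.6 = 359.04 kPa
Pore water pressure u = gamma_w * (depth - d_wt)
u = 9.81 * (17.6 - 13.0) = 45.126 kPa
Effective stress = sigma - u
sigma' = 359.04 - 45.126 = 313.91 kPa


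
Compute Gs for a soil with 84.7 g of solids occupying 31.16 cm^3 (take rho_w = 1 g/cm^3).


Using Gs = m_s / (V_s * rho_w)
Since rho_w = 1 g/cm^3:
Gs = 84.7 / 31.16
Gs = 2.718


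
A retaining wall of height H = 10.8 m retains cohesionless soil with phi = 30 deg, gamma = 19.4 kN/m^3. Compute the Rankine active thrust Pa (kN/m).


Compute active earth pressure coefficient:
Ka = tan^2(45 - phi/2) = tan^2(30.0) = 0.333333
Compute active force:
Pa = 0.5 * Ka * gamma * H^2
Pa = 0.5 * 0.333333 * 19.4 * 10.8^2
Pa = 377.14 kN/m


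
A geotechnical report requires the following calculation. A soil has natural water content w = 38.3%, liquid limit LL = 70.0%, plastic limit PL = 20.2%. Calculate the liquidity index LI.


First compute the plasticity index:
PI = LL - PL = 70.0 - 20.2 = 49.8
Then compute the liquidity index:
LI = (w - PL) / PI
LI = (38.3 - 20.2) / 49.8
LI = 0.363


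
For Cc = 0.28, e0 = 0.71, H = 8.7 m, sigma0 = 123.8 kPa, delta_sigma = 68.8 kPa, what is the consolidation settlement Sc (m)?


Using Sc = Cc * H / (1 + e0) * log10((sigma0 + delta_sigma) / sigma0)
Stress ratio = (123.8 + 68.8) / 123.8 = 1.55574
log10(1.55574) = 0.191936
Cc * H / (1 + e0) = 0.28 * 8.7 / (1 + 0.71) = 1.42456
Sc = 1.42456 * 0.191936
Sc = 0.2734 m


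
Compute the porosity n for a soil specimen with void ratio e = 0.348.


Result: 0.2582

Derivation:
Using the relation n = e / (1 + e)
n = 0.348 / (1 + 0.348)
n = 0.348 / 1.348
n = 0.2582


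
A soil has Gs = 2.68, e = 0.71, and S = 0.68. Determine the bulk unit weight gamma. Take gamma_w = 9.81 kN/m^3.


Result: 18.144 kN/m^3

Derivation:
Using gamma = gamma_w * (Gs + S*e) / (1 + e)
Numerator: Gs + S*e = 2.68 + 0.68*0.71 = 3.1628
Denominator: 1 + e = 1 + 0.71 = 1.71
gamma = 9.81 * 3.1628 / 1.71
gamma = 18.144 kN/m^3


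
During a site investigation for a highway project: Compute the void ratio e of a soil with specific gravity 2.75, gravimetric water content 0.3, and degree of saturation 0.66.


Using the relation e = Gs * w / S
e = 2.75 * 0.3 / 0.66
e = 1.25


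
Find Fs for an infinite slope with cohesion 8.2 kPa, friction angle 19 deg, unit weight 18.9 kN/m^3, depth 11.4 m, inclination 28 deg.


Result: 0.739

Derivation:
Using Fs = c / (gamma*H*sin(beta)*cos(beta)) + tan(phi)/tan(beta)
Cohesion contribution = 8.2 / (18.9*11.4*sin(28)*cos(28))
Cohesion contribution = 0.0918127
Friction contribution = tan(19)/tan(28) = 0.647586
Fs = 0.0918127 + 0.647586
Fs = 0.739


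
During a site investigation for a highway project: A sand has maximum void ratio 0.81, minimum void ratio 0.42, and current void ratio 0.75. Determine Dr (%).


Using Dr = (e_max - e) / (e_max - e_min) * 100
e_max - e = 0.81 - 0.75 = 0.06
e_max - e_min = 0.81 - 0.42 = 0.39
Dr = 0.06 / 0.39 * 100
Dr = 15.38 %


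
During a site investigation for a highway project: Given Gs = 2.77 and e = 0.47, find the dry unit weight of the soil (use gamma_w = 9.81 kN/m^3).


Using gamma_d = Gs * gamma_w / (1 + e)
gamma_d = 2.77 * 9.81 / (1 + 0.47)
gamma_d = 2.77 * 9.81 / 1.47
gamma_d = 18.486 kN/m^3


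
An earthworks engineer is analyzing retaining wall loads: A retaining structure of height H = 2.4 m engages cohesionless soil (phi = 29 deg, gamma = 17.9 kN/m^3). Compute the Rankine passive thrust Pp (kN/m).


Compute passive earth pressure coefficient:
Kp = tan^2(45 + phi/2) = tan^2(59.5) = 2.88206
Compute passive force:
Pp = 0.5 * Kp * gamma * H^2
Pp = 0.5 * 2.88206 * 17.9 * 2.4^2
Pp = 148.58 kN/m


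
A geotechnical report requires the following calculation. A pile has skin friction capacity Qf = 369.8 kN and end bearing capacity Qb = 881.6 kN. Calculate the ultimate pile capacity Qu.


Result: 1251.4 kN

Derivation:
Using Qu = Qf + Qb
Qu = 369.8 + 881.6
Qu = 1251.4 kN


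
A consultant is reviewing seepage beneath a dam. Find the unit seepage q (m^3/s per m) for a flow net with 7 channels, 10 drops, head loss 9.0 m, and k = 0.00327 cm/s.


Convert k to m/s for unit consistency with H:
k = 0.00327 cm/s = 0.00327 / 100 m/s = 3.27e-05 m/s
Using q = k * H * Nf / Nd
Nf / Nd = 7 / 10 = 0.7
q = 3.27e-05 * 9.0 * 0.7
q = 0.000206 m^3/s per m


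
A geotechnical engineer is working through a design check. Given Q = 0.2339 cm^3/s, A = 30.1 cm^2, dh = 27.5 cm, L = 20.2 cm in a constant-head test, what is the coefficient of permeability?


Compute hydraulic gradient:
i = dh / L = 27.5 / 20.2 = 1.36139
Then apply Darcy's law:
k = Q / (A * i)
k = 0.2339 / (30.1 * 1.36139)
k = 0.2339 / 40.9777
k = 0.005708 cm/s


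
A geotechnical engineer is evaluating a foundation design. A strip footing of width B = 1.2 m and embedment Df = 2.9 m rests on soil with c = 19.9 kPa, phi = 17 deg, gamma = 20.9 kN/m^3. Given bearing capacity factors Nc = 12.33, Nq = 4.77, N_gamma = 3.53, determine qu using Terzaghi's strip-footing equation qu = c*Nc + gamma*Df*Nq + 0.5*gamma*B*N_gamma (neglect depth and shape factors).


Result: 578.74 kPa

Derivation:
Compute qu = c*Nc + gamma*Df*Nq + 0.5*gamma*B*N_gamma
Term 1: 19.9 * 12.33 = 245.367
Term 2: 20.9 * 2.9 * 4.77 = 289.1097
Term 3: 0.5 * 20.9 * 1.2 * 3.53 = 44.2662
qu = 245.367 + 289.1097 + 44.2662
qu = 578.74 kPa


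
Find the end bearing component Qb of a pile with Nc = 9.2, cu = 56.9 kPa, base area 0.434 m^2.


Result: 227.19 kN

Derivation:
Using Qb = Nc * cu * Ab
Qb = 9.2 * 56.9 * 0.434
Qb = 227.19 kN


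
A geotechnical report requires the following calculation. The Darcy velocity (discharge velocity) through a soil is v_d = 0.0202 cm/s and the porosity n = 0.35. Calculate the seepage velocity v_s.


Using v_s = v_d / n
v_s = 0.0202 / 0.35
v_s = 0.05771 cm/s


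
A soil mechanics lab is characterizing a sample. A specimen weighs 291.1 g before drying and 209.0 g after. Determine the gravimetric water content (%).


Using w = (m_wet - m_dry) / m_dry * 100
m_wet - m_dry = 291.1 - 209.0 = 82.1 g
w = 82.1 / 209.0 * 100
w = 39.28 %


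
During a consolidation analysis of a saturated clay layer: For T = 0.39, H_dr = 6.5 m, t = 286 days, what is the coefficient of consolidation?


Result: 0.05761 m^2/day

Derivation:
Using cv = T * H_dr^2 / t
H_dr^2 = 6.5^2 = 42.25
cv = 0.39 * 42.25 / 286
cv = 0.05761 m^2/day


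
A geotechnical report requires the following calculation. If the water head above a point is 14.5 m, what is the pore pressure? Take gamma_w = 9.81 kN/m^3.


Using u = gamma_w * h_w
u = 9.81 * 14.5
u = 142.25 kPa


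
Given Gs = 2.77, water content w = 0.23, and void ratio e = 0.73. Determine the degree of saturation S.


Using S = Gs * w / e
S = 2.77 * 0.23 / 0.73
S = 0.8727


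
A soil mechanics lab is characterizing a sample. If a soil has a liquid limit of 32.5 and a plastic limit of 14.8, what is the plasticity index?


Using PI = LL - PL
PI = 32.5 - 14.8
PI = 17.7


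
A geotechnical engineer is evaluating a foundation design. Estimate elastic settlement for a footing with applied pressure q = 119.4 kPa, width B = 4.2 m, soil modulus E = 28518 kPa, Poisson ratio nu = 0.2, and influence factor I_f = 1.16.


Using Se = q * B * (1 - nu^2) * I_f / E
1 - nu^2 = 1 - 0.2^2 = 0.96
Se = 119.4 * 4.2 * 0.96 * 1.16 / 28518
Se = 0.019582 m
Convert to mm: Se = 0.019582 * 1000 = 19.582 mm


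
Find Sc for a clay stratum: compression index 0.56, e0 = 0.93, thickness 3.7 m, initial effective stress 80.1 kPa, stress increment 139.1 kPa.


Using Sc = Cc * H / (1 + e0) * log10((sigma0 + delta_sigma) / sigma0)
Stress ratio = (80.1 + 139.1) / 80.1 = 2.73658
log10(2.73658) = 0.437208
Cc * H / (1 + e0) = 0.56 * 3.7 / (1 + 0.93) = 1.07358
Sc = 1.07358 * 0.437208
Sc = 0.4694 m


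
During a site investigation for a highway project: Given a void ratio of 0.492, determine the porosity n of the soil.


Result: 0.3298

Derivation:
Using the relation n = e / (1 + e)
n = 0.492 / (1 + 0.492)
n = 0.492 / 1.492
n = 0.3298


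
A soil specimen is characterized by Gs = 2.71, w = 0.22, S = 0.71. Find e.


Using the relation e = Gs * w / S
e = 2.71 * 0.22 / 0.71
e = 0.8397


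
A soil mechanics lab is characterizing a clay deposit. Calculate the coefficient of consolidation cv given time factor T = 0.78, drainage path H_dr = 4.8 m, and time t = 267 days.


Using cv = T * H_dr^2 / t
H_dr^2 = 4.8^2 = 23.04
cv = 0.78 * 23.04 / 267
cv = 0.06731 m^2/day


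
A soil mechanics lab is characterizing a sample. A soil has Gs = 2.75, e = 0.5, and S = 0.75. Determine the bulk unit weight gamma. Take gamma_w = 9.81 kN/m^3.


Using gamma = gamma_w * (Gs + S*e) / (1 + e)
Numerator: Gs + S*e = 2.75 + 0.75*0.5 = 3.125
Denominator: 1 + e = 1 + 0.5 = 1.5
gamma = 9.81 * 3.125 / 1.5
gamma = 20.438 kN/m^3


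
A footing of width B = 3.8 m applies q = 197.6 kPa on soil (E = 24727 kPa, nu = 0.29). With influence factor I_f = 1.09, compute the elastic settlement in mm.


Result: 30.316 mm

Derivation:
Using Se = q * B * (1 - nu^2) * I_f / E
1 - nu^2 = 1 - 0.29^2 = 0.9159
Se = 197.6 * 3.8 * 0.9159 * 1.09 / 24727
Se = 0.030316 m
Convert to mm: Se = 0.030316 * 1000 = 30.316 mm


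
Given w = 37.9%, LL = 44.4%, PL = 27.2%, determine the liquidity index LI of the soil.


First compute the plasticity index:
PI = LL - PL = 44.4 - 27.2 = 17.2
Then compute the liquidity index:
LI = (w - PL) / PI
LI = (37.9 - 27.2) / 17.2
LI = 0.622


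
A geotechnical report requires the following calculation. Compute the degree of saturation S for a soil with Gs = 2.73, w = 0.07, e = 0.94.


Result: 0.2033

Derivation:
Using S = Gs * w / e
S = 2.73 * 0.07 / 0.94
S = 0.2033


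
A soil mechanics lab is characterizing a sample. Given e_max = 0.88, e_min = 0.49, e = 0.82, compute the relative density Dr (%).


Using Dr = (e_max - e) / (e_max - e_min) * 100
e_max - e = 0.88 - 0.82 = 0.06
e_max - e_min = 0.88 - 0.49 = 0.39
Dr = 0.06 / 0.39 * 100
Dr = 15.38 %


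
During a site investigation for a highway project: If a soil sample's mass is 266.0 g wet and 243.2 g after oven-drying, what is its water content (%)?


Result: 9.38 %

Derivation:
Using w = (m_wet - m_dry) / m_dry * 100
m_wet - m_dry = 266.0 - 243.2 = 22.8 g
w = 22.8 / 243.2 * 100
w = 9.38 %


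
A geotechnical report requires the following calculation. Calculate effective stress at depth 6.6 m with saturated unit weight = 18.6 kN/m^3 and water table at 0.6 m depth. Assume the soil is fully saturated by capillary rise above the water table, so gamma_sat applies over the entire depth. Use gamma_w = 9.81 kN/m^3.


Total stress = gamma_sat * depth
sigma = 18.6 * 6.6 = 122.76 kPa
Pore water pressure u = gamma_w * (depth - d_wt)
u = 9.81 * (6.6 - 0.6) = 58.86 kPa
Effective stress = sigma - u
sigma' = 122.76 - 58.86 = 63.9 kPa


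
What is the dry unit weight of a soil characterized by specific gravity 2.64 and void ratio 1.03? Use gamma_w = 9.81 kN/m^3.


Result: 12.758 kN/m^3

Derivation:
Using gamma_d = Gs * gamma_w / (1 + e)
gamma_d = 2.64 * 9.81 / (1 + 1.03)
gamma_d = 2.64 * 9.81 / 2.03
gamma_d = 12.758 kN/m^3


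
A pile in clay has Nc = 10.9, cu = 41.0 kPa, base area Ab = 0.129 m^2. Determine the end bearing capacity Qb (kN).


Result: 57.65 kN

Derivation:
Using Qb = Nc * cu * Ab
Qb = 10.9 * 41.0 * 0.129
Qb = 57.65 kN


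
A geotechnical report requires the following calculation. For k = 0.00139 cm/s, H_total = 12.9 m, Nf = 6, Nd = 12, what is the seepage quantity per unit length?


Convert k to m/s for unit consistency with H:
k = 0.00139 cm/s = 0.00139 / 100 m/s = 1.39e-05 m/s
Using q = k * H * Nf / Nd
Nf / Nd = 6 / 12 = 0.5
q = 1.39e-05 * 12.9 * 0.5
q = 8.965e-05 m^3/s per m


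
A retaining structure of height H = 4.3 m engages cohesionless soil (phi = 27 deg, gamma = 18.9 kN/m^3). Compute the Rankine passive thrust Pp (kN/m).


Result: 465.3 kN/m

Derivation:
Compute passive earth pressure coefficient:
Kp = tan^2(45 + phi/2) = tan^2(58.5) = 2.66294
Compute passive force:
Pp = 0.5 * Kp * gamma * H^2
Pp = 0.5 * 2.66294 * 18.9 * 4.3^2
Pp = 465.3 kN/m


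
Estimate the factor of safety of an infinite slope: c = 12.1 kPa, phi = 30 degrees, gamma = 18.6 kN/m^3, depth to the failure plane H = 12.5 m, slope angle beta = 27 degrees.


Using Fs = c / (gamma*H*sin(beta)*cos(beta)) + tan(phi)/tan(beta)
Cohesion contribution = 12.1 / (18.6*12.5*sin(27)*cos(27))
Cohesion contribution = 0.128657
Friction contribution = tan(30)/tan(27) = 1.13311
Fs = 0.128657 + 1.13311
Fs = 1.262


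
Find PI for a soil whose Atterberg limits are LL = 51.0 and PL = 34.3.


Using PI = LL - PL
PI = 51.0 - 34.3
PI = 16.7


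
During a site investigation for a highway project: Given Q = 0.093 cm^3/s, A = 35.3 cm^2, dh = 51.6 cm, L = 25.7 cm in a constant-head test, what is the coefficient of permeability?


Compute hydraulic gradient:
i = dh / L = 51.6 / 25.7 = 2.00778
Then apply Darcy's law:
k = Q / (A * i)
k = 0.093 / (35.3 * 2.00778)
k = 0.093 / 70.8747
k = 0.001312 cm/s


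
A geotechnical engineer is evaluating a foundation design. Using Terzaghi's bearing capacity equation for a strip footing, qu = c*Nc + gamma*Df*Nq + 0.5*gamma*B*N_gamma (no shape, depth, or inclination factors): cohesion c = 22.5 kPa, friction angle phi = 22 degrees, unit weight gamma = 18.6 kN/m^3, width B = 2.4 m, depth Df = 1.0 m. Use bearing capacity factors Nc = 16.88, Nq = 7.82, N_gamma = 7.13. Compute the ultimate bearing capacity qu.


Compute qu = c*Nc + gamma*Df*Nq + 0.5*gamma*B*N_gamma
Term 1: 22.5 * 16.88 = 379.8
Term 2: 18.6 * 1.0 * 7.82 = 145.452
Term 3: 0.5 * 18.6 * 2.4 * 7.13 = 159.1416
qu = 379.8 + 145.452 + 159.1416
qu = 684.39 kPa


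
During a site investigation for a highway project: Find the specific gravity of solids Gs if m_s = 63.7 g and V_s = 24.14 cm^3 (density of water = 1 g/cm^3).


Result: 2.639

Derivation:
Using Gs = m_s / (V_s * rho_w)
Since rho_w = 1 g/cm^3:
Gs = 63.7 / 24.14
Gs = 2.639


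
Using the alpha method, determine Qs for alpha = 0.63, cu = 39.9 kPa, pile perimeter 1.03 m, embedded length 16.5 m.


Using Qs = alpha * cu * perimeter * L
Qs = 0.63 * 39.9 * 1.03 * 16.5
Qs = 427.2 kN


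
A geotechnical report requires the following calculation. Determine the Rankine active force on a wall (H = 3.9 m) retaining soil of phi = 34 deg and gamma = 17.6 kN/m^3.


Result: 37.84 kN/m

Derivation:
Compute active earth pressure coefficient:
Ka = tan^2(45 - phi/2) = tan^2(28.0) = 0.282715
Compute active force:
Pa = 0.5 * Ka * gamma * H^2
Pa = 0.5 * 0.282715 * 17.6 * 3.9^2
Pa = 37.84 kN/m


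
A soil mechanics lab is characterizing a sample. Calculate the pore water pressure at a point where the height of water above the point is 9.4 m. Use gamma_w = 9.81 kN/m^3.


Result: 92.21 kPa

Derivation:
Using u = gamma_w * h_w
u = 9.81 * 9.4
u = 92.21 kPa


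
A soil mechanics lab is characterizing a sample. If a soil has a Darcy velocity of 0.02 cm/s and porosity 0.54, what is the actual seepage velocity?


Using v_s = v_d / n
v_s = 0.02 / 0.54
v_s = 0.03704 cm/s


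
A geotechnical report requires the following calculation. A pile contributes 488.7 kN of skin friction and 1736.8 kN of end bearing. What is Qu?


Using Qu = Qf + Qb
Qu = 488.7 + 1736.8
Qu = 2225.5 kN


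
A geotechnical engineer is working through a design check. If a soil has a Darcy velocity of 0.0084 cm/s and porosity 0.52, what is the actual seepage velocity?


Result: 0.01615 cm/s

Derivation:
Using v_s = v_d / n
v_s = 0.0084 / 0.52
v_s = 0.01615 cm/s


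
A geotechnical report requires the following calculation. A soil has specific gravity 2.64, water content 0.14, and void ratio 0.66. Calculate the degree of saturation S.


Result: 0.56

Derivation:
Using S = Gs * w / e
S = 2.64 * 0.14 / 0.66
S = 0.56


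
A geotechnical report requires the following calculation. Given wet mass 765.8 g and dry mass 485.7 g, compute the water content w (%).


Result: 57.67 %

Derivation:
Using w = (m_wet - m_dry) / m_dry * 100
m_wet - m_dry = 765.8 - 485.7 = 280.1 g
w = 280.1 / 485.7 * 100
w = 57.67 %


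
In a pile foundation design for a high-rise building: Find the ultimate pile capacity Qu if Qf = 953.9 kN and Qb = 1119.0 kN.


Result: 2072.9 kN

Derivation:
Using Qu = Qf + Qb
Qu = 953.9 + 1119.0
Qu = 2072.9 kN


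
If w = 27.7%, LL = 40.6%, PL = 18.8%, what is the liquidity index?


Result: 0.408

Derivation:
First compute the plasticity index:
PI = LL - PL = 40.6 - 18.8 = 21.8
Then compute the liquidity index:
LI = (w - PL) / PI
LI = (27.7 - 18.8) / 21.8
LI = 0.408


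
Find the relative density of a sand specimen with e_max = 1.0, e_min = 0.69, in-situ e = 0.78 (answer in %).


Using Dr = (e_max - e) / (e_max - e_min) * 100
e_max - e = 1.0 - 0.78 = 0.22
e_max - e_min = 1.0 - 0.69 = 0.31
Dr = 0.22 / 0.31 * 100
Dr = 70.97 %


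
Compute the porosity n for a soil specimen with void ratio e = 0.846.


Using the relation n = e / (1 + e)
n = 0.846 / (1 + 0.846)
n = 0.846 / 1.846
n = 0.4583


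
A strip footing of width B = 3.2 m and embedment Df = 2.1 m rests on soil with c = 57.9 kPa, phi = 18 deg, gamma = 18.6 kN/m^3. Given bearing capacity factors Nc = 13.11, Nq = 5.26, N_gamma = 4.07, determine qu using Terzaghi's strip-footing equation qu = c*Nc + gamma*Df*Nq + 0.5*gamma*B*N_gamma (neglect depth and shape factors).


Result: 1085.65 kPa

Derivation:
Compute qu = c*Nc + gamma*Df*Nq + 0.5*gamma*B*N_gamma
Term 1: 57.9 * 13.11 = 759.069
Term 2: 18.6 * 2.1 * 5.26 = 205.4556
Term 3: 0.5 * 18.6 * 3.2 * 4.07 = 121.1232
qu = 759.069 + 205.4556 + 121.1232
qu = 1085.65 kPa


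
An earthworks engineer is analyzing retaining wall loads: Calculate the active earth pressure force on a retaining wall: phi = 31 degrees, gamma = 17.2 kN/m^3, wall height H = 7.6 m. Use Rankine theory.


Compute active earth pressure coefficient:
Ka = tan^2(45 - phi/2) = tan^2(29.5) = 0.320099
Compute active force:
Pa = 0.5 * Ka * gamma * H^2
Pa = 0.5 * 0.320099 * 17.2 * 7.6^2
Pa = 159.0 kN/m


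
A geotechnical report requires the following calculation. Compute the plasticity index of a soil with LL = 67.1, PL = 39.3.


Result: 27.8

Derivation:
Using PI = LL - PL
PI = 67.1 - 39.3
PI = 27.8


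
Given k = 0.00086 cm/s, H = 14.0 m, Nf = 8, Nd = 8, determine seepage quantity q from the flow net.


Convert k to m/s for unit consistency with H:
k = 0.00086 cm/s = 0.00086 / 100 m/s = 8.6e-06 m/s
Using q = k * H * Nf / Nd
Nf / Nd = 8 / 8 = 1.0
q = 8.6e-06 * 14.0 * 1.0
q = 0.0001204 m^3/s per m


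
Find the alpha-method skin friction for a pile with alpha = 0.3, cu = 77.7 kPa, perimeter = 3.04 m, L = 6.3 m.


Using Qs = alpha * cu * perimeter * L
Qs = 0.3 * 77.7 * 3.04 * 6.3
Qs = 446.43 kN


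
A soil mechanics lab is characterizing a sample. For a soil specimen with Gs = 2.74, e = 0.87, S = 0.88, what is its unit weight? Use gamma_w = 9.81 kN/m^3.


Result: 18.39 kN/m^3

Derivation:
Using gamma = gamma_w * (Gs + S*e) / (1 + e)
Numerator: Gs + S*e = 2.74 + 0.88*0.87 = 3.5056
Denominator: 1 + e = 1 + 0.87 = 1.87
gamma = 9.81 * 3.5056 / 1.87
gamma = 18.39 kN/m^3


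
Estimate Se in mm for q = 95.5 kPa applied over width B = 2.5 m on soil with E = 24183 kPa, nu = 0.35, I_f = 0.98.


Result: 8.49 mm

Derivation:
Using Se = q * B * (1 - nu^2) * I_f / E
1 - nu^2 = 1 - 0.35^2 = 0.8775
Se = 95.5 * 2.5 * 0.8775 * 0.98 / 24183
Se = 0.008490 m
Convert to mm: Se = 0.008490 * 1000 = 8.49 mm


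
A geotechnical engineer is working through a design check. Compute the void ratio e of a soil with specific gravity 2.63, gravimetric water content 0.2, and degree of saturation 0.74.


Using the relation e = Gs * w / S
e = 2.63 * 0.2 / 0.74
e = 0.7108


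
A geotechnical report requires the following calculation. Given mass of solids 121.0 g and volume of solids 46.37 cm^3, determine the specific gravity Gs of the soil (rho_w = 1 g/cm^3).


Using Gs = m_s / (V_s * rho_w)
Since rho_w = 1 g/cm^3:
Gs = 121.0 / 46.37
Gs = 2.609


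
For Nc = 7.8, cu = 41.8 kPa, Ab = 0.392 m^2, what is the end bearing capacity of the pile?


Using Qb = Nc * cu * Ab
Qb = 7.8 * 41.8 * 0.392
Qb = 127.81 kN


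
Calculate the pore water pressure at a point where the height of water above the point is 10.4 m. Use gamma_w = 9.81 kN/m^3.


Using u = gamma_w * h_w
u = 9.81 * 10.4
u = 102.02 kPa


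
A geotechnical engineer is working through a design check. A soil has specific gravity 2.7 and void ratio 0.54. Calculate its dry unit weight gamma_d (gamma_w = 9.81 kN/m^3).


Using gamma_d = Gs * gamma_w / (1 + e)
gamma_d = 2.7 * 9.81 / (1 + 0.54)
gamma_d = 2.7 * 9.81 / 1.54
gamma_d = 17.199 kN/m^3


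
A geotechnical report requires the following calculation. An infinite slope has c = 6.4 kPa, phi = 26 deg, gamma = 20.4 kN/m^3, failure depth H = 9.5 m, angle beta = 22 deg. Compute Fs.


Using Fs = c / (gamma*H*sin(beta)*cos(beta)) + tan(phi)/tan(beta)
Cohesion contribution = 6.4 / (20.4*9.5*sin(22)*cos(22))
Cohesion contribution = 0.0950791
Friction contribution = tan(26)/tan(22) = 1.20718
Fs = 0.0950791 + 1.20718
Fs = 1.302


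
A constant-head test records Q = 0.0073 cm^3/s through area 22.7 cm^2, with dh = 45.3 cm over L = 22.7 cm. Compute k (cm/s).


Result: 0.000161 cm/s

Derivation:
Compute hydraulic gradient:
i = dh / L = 45.3 / 22.7 = 1.99559
Then apply Darcy's law:
k = Q / (A * i)
k = 0.0073 / (22.7 * 1.99559)
k = 0.0073 / 45.3
k = 0.000161 cm/s


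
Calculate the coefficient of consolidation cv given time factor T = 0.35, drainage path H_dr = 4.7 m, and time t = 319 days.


Result: 0.02424 m^2/day

Derivation:
Using cv = T * H_dr^2 / t
H_dr^2 = 4.7^2 = 22.09
cv = 0.35 * 22.09 / 319
cv = 0.02424 m^2/day


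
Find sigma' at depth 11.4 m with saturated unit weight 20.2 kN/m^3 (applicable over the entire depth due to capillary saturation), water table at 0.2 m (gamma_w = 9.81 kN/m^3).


Result: 120.41 kPa

Derivation:
Total stress = gamma_sat * depth
sigma = 20.2 * 11.4 = 230.28 kPa
Pore water pressure u = gamma_w * (depth - d_wt)
u = 9.81 * (11.4 - 0.2) = 109.872 kPa
Effective stress = sigma - u
sigma' = 230.28 - 109.872 = 120.41 kPa


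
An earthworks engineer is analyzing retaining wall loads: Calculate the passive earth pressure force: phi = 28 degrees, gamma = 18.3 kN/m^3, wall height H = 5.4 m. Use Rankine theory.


Compute passive earth pressure coefficient:
Kp = tan^2(45 + phi/2) = tan^2(59.0) = 2.769826
Compute passive force:
Pp = 0.5 * Kp * gamma * H^2
Pp = 0.5 * 2.769826 * 18.3 * 5.4^2
Pp = 739.03 kN/m


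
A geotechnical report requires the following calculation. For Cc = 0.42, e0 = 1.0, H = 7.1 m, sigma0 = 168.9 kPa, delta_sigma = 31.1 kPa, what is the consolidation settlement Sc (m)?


Using Sc = Cc * H / (1 + e0) * log10((sigma0 + delta_sigma) / sigma0)
Stress ratio = (168.9 + 31.1) / 168.9 = 1.18413
log10(1.18413) = 0.0734003
Cc * H / (1 + e0) = 0.42 * 7.1 / (1 + 1.0) = 1.491
Sc = 1.491 * 0.0734003
Sc = 0.1094 m


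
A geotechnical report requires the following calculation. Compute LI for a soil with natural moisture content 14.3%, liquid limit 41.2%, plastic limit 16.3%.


Result: -0.08

Derivation:
First compute the plasticity index:
PI = LL - PL = 41.2 - 16.3 = 24.9
Then compute the liquidity index:
LI = (w - PL) / PI
LI = (14.3 - 16.3) / 24.9
LI = -0.08


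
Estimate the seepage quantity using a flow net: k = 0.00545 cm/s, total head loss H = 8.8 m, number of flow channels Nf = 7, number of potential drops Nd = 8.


Convert k to m/s for unit consistency with H:
k = 0.00545 cm/s = 0.00545 / 100 m/s = 5.45e-05 m/s
Using q = k * H * Nf / Nd
Nf / Nd = 7 / 8 = 0.875
q = 5.45e-05 * 8.8 * 0.875
q = 0.0004196 m^3/s per m


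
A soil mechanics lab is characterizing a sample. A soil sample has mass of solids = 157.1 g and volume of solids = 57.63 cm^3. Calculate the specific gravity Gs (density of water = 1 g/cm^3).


Using Gs = m_s / (V_s * rho_w)
Since rho_w = 1 g/cm^3:
Gs = 157.1 / 57.63
Gs = 2.726


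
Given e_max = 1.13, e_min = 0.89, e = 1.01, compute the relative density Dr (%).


Using Dr = (e_max - e) / (e_max - e_min) * 100
e_max - e = 1.13 - 1.01 = 0.12
e_max - e_min = 1.13 - 0.89 = 0.24
Dr = 0.12 / 0.24 * 100
Dr = 50.0 %


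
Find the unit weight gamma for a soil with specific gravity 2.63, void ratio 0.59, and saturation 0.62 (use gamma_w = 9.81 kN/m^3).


Result: 18.484 kN/m^3

Derivation:
Using gamma = gamma_w * (Gs + S*e) / (1 + e)
Numerator: Gs + S*e = 2.63 + 0.62*0.59 = 2.9958
Denominator: 1 + e = 1 + 0.59 = 1.59
gamma = 9.81 * 2.9958 / 1.59
gamma = 18.484 kN/m^3


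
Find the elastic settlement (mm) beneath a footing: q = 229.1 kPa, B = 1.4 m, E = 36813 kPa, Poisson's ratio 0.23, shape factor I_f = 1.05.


Using Se = q * B * (1 - nu^2) * I_f / E
1 - nu^2 = 1 - 0.23^2 = 0.9471
Se = 229.1 * 1.4 * 0.9471 * 1.05 / 36813
Se = 0.008664 m
Convert to mm: Se = 0.008664 * 1000 = 8.664 mm


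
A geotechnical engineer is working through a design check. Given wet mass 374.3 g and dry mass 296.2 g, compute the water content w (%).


Using w = (m_wet - m_dry) / m_dry * 100
m_wet - m_dry = 374.3 - 296.2 = 78.1 g
w = 78.1 / 296.2 * 100
w = 26.37 %


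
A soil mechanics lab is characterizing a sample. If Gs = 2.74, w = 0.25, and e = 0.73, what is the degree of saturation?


Using S = Gs * w / e
S = 2.74 * 0.25 / 0.73
S = 0.9384


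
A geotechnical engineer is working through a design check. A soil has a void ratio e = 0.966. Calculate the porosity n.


Using the relation n = e / (1 + e)
n = 0.966 / (1 + 0.966)
n = 0.966 / 1.966
n = 0.4914


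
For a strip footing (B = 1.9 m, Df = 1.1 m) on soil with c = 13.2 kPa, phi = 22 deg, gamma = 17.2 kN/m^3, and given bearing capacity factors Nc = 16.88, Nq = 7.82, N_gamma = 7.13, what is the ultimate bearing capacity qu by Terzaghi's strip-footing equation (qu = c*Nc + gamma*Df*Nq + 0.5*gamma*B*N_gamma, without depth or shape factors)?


Result: 487.27 kPa

Derivation:
Compute qu = c*Nc + gamma*Df*Nq + 0.5*gamma*B*N_gamma
Term 1: 13.2 * 16.88 = 222.816
Term 2: 17.2 * 1.1 * 7.82 = 147.9544
Term 3: 0.5 * 17.2 * 1.9 * 7.13 = 116.5042
qu = 222.816 + 147.9544 + 116.5042
qu = 487.27 kPa


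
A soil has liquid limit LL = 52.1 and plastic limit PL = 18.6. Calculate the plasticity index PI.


Using PI = LL - PL
PI = 52.1 - 18.6
PI = 33.5


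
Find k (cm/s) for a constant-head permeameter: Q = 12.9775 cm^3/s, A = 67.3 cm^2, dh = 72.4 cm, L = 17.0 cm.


Compute hydraulic gradient:
i = dh / L = 72.4 / 17.0 = 4.25882
Then apply Darcy's law:
k = Q / (A * i)
k = 12.9775 / (67.3 * 4.25882)
k = 12.9775 / 286.619
k = 0.045278 cm/s
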